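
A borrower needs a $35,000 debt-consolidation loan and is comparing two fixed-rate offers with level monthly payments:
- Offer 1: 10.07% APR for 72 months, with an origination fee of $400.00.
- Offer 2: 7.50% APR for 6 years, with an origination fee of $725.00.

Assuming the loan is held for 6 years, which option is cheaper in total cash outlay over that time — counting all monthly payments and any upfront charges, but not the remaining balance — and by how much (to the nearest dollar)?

Offer 1: monthly rate = 10.07%/12 = 0.0083917; payment = 35,000 × 0.0083917 / (1 − (1+0.0083917)^−72) = $649.64.
Offer 2: monthly rate = 7.5%/12 = 0.0062500; payment = 35,000 × 0.0062500 / (1 − (1+0.0062500)^−72) = $605.15.
Over 72 months: Offer 1 costs 72 × $649.64 + $400.00 = $47,174.08; Offer 2 costs 72 × $605.15 + $725.00 = $44,295.80.
Offer 2 is cheaper by $47,174.08 − $44,295.80 = $2,878.28.

Offer 2 by $2,878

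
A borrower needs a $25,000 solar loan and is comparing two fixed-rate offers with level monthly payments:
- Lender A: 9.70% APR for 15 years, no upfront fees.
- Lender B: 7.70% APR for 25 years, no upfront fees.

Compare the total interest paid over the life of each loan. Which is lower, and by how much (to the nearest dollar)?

Lender A by $8,869

Lender A: monthly rate = 9.7%/12 = 0.0080833; payment = 25,000 × 0.0080833 / (1 − (1+0.0080833)^−180) = $264.08.
Total interest on Lender A = 180 × $264.08 − $25,000 = $22,534.40.
Lender B: monthly rate = 7.7%/12 = 0.0064167; payment = 25,000 × 0.0064167 / (1 − (1+0.0064167)^−300) = $188.01.
Total interest on Lender B = 300 × $188.01 − $25,000 = $31,403.00.
Lender A is lower by $8,868.60.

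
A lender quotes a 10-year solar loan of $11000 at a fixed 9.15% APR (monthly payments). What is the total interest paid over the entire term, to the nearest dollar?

Monthly rate = 9.15%/12 = 0.0076250; payment = 11,000 × 0.0076250 / (1 − (1+0.0076250)^−120) = $140.24.
Total paid = 120 × $140.24 = $16,828.80; interest = $16,828.80 − $11,000 = $5,828.80.

$5,829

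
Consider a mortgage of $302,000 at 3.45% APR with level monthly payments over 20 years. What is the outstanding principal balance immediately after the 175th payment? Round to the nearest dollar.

$103,247

With monthly rate i = 3.45%/12 = 0.0028750, the balance after k of n payments is P · [(1+i)^n − (1+i)^k] / [(1+i)^n − 1].
(1+0.0028750)^240 = 1.99174278 and (1+0.0028750)^175 = 1.65268815, so the balance is 302,000 × (1.99174278 − 1.65268815) / (1.99174278 − 1) = $103,247.03.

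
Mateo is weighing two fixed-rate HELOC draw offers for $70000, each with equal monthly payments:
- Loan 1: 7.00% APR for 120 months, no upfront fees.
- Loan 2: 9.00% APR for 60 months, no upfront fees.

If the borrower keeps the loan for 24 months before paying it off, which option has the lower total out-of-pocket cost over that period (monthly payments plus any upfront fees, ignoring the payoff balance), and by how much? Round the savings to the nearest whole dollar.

Loan 1 by $15,368

Loan 1: monthly rate = 7%/12 = 0.0058333; payment = 70,000 × 0.0058333 / (1 − (1+0.0058333)^−120) = $812.76.
Loan 2: at 9.00% the monthly rate is 0.0075000, so the payment is 70,000 × 0.0075000 / (1 − 1.0075000^−60) = $1,453.08.
Over 24 months: Loan 1 costs 24 × $812.76 = $19,506.24; Loan 2 costs 24 × $1,453.08 = $34,873.92.
Loan 1 is cheaper by $34,873.92 − $19,506.24 = $15,367.68.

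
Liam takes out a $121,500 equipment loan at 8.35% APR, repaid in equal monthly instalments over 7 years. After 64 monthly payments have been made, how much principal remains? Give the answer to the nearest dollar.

With monthly rate i = 8.35%/12 = 0.0069583, the balance after k of n payments is P · [(1+i)^n − (1+i)^k] / [(1+i)^n − 1].
(1+0.0069583)^84 = 1.79046580 and (1+0.0069583)^64 = 1.55860485, so the balance is 121,500 × (1.79046580 − 1.55860485) / (1.79046580 − 1) = $35,638.61.

$35,639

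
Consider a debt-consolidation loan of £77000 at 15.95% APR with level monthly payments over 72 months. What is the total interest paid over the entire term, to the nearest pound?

At 15.95% the monthly rate is 0.0132917, so the payment is 77,000 × 0.0132917 / (1 − 1.0132917^−72) = £1,668.15.
Total paid = 72 × £1,668.15 = £120,106.80; interest = £120,106.80 − £77,000 = £43,106.80.

£43,107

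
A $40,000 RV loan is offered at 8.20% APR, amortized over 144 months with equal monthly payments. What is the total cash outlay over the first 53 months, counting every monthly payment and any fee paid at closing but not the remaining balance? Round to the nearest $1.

Monthly rate = 8.2%/12 = 0.0068333; payment = 40,000 × 0.0068333 / (1 − (1+0.0068333)^−144) = $437.38.
Total outlay = 53 × $437.38 = $23,181.14.

$23,181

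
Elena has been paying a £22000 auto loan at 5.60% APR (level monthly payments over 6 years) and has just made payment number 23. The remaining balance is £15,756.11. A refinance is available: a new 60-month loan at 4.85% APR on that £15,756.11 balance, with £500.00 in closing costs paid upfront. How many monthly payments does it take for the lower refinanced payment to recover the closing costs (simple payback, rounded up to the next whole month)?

Current payment = 22,000 × 5.6%/12 / (1 − (1+0.0046667)^−72) = £360.46.
Refinanced payment = 15,756.11 × 0.0040417 / (1 − (1+0.0040417)^−60) = £296.26.
Monthly savings = £360.46 − £296.26 = £64.20.
Break-even = £500.00 / £64.20 = 7.79 → 8 months.

8 months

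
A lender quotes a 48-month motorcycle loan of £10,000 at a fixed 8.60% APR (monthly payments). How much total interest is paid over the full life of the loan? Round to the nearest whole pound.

£1,854

Monthly rate = 8.6%/12 = 0.0071667; payment = 10,000 × 0.0071667 / (1 − (1+0.0071667)^−48) = £246.96.
Total paid = 48 × £246.96 = £11,854.08; interest = £11,854.08 − £10,000 = £1,854.08.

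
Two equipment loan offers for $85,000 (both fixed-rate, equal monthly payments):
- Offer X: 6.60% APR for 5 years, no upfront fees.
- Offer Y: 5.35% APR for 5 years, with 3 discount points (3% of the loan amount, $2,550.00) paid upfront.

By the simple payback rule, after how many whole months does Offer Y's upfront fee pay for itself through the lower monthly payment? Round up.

Offer X: at 6.60% the monthly rate is 0.0055000, so the payment is 85,000 × 0.0055000 / (1 − 1.0055000^−60) = $1,667.11.
Offer Y: monthly rate = 5.35%/12 = 0.0044583; payment = 85,000 × 0.0044583 / (1 − (1+0.0044583)^−60) = $1,617.72.
Monthly savings = $1,667.11 − $1,617.72 = $49.39.
Break-even = $2,550.00 / $49.39 = 51.63 → 52 months.

52 months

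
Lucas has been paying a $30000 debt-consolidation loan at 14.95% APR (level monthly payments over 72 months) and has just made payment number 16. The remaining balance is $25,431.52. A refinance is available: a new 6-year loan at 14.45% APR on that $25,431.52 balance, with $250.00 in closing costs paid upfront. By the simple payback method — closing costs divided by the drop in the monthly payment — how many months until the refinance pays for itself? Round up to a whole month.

Current payment = 30,000 × 14.95%/12 / (1 − (1+0.0124583)^−72) = $633.54.
Refinanced payment = 25,431.52 × 0.0120417 / (1 − (1+0.0120417)^−72) = $530.18.
Monthly savings = $633.54 − $530.18 = $103.36.
Break-even = $250.00 / $103.36 = 2.42 → 3 months.

3 months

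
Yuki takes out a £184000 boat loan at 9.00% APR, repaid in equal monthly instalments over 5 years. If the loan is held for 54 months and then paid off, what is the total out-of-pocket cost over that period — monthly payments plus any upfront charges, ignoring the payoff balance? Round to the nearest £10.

£206,260

Monthly rate = 9%/12 = 0.0075000; payment = 184,000 × 0.0075000 / (1 − (1+0.0075000)^−60) = £3,819.54.
Total outlay = 54 × £3,819.54 = £206,255.16.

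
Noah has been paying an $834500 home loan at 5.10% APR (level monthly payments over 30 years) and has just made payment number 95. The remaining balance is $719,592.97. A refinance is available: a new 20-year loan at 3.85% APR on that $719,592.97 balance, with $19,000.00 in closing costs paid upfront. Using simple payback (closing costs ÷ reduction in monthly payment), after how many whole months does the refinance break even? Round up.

Current payment = 834,500 × 5.1%/12 / (1 − (1+0.0042500)^−360) = $4,530.92.
Refinanced payment = 719,592.97 × 0.0032083 / (1 − (1+0.0032083)^−240) = $4,303.93.
Monthly savings = $4,530.92 − $4,303.93 = $226.99.
Break-even = $19,000.00 / $226.99 = 83.70 → 84 months.

84 months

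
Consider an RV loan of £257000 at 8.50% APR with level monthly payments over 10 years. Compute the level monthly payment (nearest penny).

£3,186.43

Monthly rate = 8.5%/12 = 0.0070833; payment = 257,000 × 0.0070833 / (1 − (1+0.0070833)^−120) = £3,186.43.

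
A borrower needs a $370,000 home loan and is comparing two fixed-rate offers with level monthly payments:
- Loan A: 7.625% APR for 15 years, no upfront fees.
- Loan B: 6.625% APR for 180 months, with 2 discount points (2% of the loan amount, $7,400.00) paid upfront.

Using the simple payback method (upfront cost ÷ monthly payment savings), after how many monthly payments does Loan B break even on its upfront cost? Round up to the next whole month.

36 months

Loan A: at 7.625% the monthly rate is 0.0063542, so the payment is 370,000 × 0.0063542 / (1 − 1.0063542^−180) = $3,456.28.
Loan B: monthly rate = 6.625%/12 = 0.0055208; payment = 370,000 × 0.0055208 / (1 − (1+0.0055208)^−180) = $3,248.58.
Monthly savings = $3,456.28 − $3,248.58 = $207.70.
Break-even = $7,400.00 / $207.70 = 35.63 → 36 months.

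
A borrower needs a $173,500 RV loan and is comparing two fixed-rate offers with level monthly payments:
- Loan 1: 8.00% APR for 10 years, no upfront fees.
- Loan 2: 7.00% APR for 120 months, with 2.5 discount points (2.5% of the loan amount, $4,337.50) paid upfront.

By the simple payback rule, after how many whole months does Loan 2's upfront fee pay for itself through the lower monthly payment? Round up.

Loan 1: at 8.00% the monthly rate is 0.0066667, so the payment is 173,500 × 0.0066667 / (1 − 1.0066667^−120) = $2,105.03.
Loan 2: monthly rate = 7%/12 = 0.0058333; payment = 173,500 × 0.0058333 / (1 − (1+0.0058333)^−120) = $2,014.48.
Monthly savings = $2,105.03 − $2,014.48 = $90.55.
Break-even = $4,337.50 / $90.55 = 47.90 → 48 months.

48 months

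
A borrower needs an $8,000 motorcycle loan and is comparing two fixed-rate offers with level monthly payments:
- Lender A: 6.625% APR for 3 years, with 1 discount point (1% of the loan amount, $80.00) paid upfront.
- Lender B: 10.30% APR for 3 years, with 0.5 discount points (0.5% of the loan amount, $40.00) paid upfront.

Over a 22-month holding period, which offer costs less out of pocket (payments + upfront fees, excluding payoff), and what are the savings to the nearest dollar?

Lender A: monthly rate = 6.625%/12 = 0.0055208; payment = 8,000 × 0.0055208 / (1 − (1+0.0055208)^−36) = $245.65.
Lender B: at 10.30% the monthly rate is 0.0085833, so the payment is 8,000 × 0.0085833 / (1 − 1.0085833^−36) = $259.27.
Over 22 months: Lender A costs 22 × $245.65 + $80.00 = $5,484.30; Lender B costs 22 × $259.27 + $40.00 = $5,743.94.
Lender A is cheaper by $5,743.94 − $5,484.30 = $259.64.

Lender A by $260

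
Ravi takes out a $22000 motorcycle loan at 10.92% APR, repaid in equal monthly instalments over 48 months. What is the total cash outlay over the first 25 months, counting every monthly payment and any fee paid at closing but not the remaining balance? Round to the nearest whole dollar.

Monthly rate = 10.92%/12 = 0.0091000; payment = 22,000 × 0.0091000 / (1 − (1+0.0091000)^−48) = $567.75.
Total outlay = 25 × $567.75 = $14,193.75.

$14,194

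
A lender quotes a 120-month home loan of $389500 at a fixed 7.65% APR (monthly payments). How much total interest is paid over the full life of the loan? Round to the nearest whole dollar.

$168,978

Monthly rate = 7.65%/12 = 0.0063750; payment = 389,500 × 0.0063750 / (1 − (1+0.0063750)^−120) = $4,653.98.
Total paid = 120 × $4,653.98 = $558,477.60; interest = $558,477.60 − $389,500 = $168,977.60.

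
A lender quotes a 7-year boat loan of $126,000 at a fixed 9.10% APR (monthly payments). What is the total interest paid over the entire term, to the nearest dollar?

Monthly rate = 9.1%/12 = 0.0075833; payment = 126,000 × 0.0075833 / (1 − (1+0.0075833)^−84) = $2,033.62.
Total paid = 84 × $2,033.62 = $170,824.08; interest = $170,824.08 − $126,000 = $44,824.08.

$44,824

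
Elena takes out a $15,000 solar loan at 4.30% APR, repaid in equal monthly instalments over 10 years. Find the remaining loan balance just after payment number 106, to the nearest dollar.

$2,099

With monthly rate i = 4.3%/12 = 0.0035833, the balance after k of n payments is P · [(1+i)^n − (1+i)^k] / [(1+i)^n − 1].
(1+0.0035833)^120 = 1.53607647 and (1+0.0035833)^106 = 1.46104863, so the balance is 15,000 × (1.53607647 − 1.46104863) / (1.53607647 − 1) = $2,099.36.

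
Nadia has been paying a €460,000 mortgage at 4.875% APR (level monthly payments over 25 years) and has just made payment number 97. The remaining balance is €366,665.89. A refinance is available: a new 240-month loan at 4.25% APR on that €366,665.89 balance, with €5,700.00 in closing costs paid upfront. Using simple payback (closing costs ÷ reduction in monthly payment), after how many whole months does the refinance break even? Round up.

Current payment = 460,000 × 4.875%/12 / (1 − (1+0.0040625)^−300) = €2,655.72.
Refinanced payment = 366,665.89 × 0.0035417 / (1 − (1+0.0035417)^−240) = €2,270.52.
Monthly savings = €2,655.72 − €2,270.52 = €385.20.
Break-even = €5,700.00 / €385.20 = 14.80 → 15 months.

15 months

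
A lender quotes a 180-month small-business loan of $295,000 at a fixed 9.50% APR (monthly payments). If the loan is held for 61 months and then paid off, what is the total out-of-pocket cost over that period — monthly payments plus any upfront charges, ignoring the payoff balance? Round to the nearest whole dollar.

$187,908

Monthly rate = 9.5%/12 = 0.0079167; payment = 295,000 × 0.0079167 / (1 − (1+0.0079167)^−180) = $3,080.46.
Total outlay = 61 × $3,080.46 = $187,908.06.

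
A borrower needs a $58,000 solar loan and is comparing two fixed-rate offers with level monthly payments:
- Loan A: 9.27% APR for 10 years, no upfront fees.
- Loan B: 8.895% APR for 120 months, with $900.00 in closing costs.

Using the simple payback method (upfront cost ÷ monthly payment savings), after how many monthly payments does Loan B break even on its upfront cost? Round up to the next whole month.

77 months

Loan A: at 9.27% the monthly rate is 0.0077250, so the payment is 58,000 × 0.0077250 / (1 − 1.0077250^−120) = $743.22.
Loan B: monthly rate = 8.895%/12 = 0.0074125; payment = 58,000 × 0.0074125 / (1 − (1+0.0074125)^−120) = $731.43.
Monthly savings = $743.22 − $731.43 = $11.79.
Break-even = $900.00 / $11.79 = 76.34 → 77 months.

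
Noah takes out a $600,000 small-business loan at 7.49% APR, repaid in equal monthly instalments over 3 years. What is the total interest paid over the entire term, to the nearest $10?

$71,800

At 7.49% the monthly rate is 0.0062417, so the payment is 600,000 × 0.0062417 / (1 − 1.0062417^−36) = $18,660.98.
Total paid = 36 × $18,660.98 = $671,795.28; interest = $671,795.28 − $600,000 = $71,795.28.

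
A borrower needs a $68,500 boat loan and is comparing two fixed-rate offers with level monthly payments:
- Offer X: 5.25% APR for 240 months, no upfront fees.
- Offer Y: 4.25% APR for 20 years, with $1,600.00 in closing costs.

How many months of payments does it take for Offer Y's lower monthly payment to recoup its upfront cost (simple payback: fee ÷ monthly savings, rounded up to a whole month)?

Offer X: at 5.25% the monthly rate is 0.0043750, so the payment is 68,500 × 0.0043750 / (1 − 1.0043750^−240) = $461.58.
Offer Y: at 4.25% the monthly rate is 0.0035417, so the payment is 68,500 × 0.0035417 / (1 − 1.0035417^−240) = $424.18.
Monthly savings = $461.58 − $424.18 = $37.40.
Break-even = $1,600.00 / $37.40 = 42.78 → 43 months.

43 months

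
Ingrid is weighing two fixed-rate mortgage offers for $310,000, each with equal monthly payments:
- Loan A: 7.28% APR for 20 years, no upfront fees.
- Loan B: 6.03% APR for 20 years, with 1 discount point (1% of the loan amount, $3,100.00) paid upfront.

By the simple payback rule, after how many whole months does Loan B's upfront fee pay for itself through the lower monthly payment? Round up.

Loan A: monthly rate = 7.28%/12 = 0.0060667; payment = 310,000 × 0.0060667 / (1 − (1+0.0060667)^−240) = $2,455.80.
Loan B: monthly rate = 6.03%/12 = 0.0050250; payment = 310,000 × 0.0050250 / (1 − (1+0.0050250)^−240) = $2,226.30.
Monthly savings = $2,455.80 − $2,226.30 = $229.50.
Break-even = $3,100.00 / $229.50 = 13.51 → 14 months.

14 months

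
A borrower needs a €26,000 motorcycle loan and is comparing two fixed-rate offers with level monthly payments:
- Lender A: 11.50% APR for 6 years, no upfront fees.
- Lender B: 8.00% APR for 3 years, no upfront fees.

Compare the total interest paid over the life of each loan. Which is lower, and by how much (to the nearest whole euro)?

Lender B by €6,782

Lender A: at 11.50% the monthly rate is 0.0095833, so the payment is 26,000 × 0.0095833 / (1 − 1.0095833^−72) = €501.57.
Total interest on Lender A = 72 × €501.57 − €26,000 = €10,113.04.
Lender B: monthly rate = 8%/12 = 0.0066667; payment = 26,000 × 0.0066667 / (1 − (1+0.0066667)^−36) = €814.75.
Total interest on Lender B = 36 × €814.75 − €26,000 = €3,331.00.
Lender B is lower by €6,782.04.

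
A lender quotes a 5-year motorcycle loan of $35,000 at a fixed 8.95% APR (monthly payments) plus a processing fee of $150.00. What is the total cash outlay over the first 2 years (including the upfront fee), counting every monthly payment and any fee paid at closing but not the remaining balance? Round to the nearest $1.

Monthly rate = 8.95%/12 = 0.0074583; payment = 35,000 × 0.0074583 / (1 − (1+0.0074583)^−60) = $725.69.
Total outlay = 24 × $725.69 + $150.00 = $17,566.56.

$17,567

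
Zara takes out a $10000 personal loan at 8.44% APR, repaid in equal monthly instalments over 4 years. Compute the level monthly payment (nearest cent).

$246.20

At 8.44% the monthly rate is 0.0070333, so the payment is 10,000 × 0.0070333 / (1 − 1.0070333^−48) = $246.20.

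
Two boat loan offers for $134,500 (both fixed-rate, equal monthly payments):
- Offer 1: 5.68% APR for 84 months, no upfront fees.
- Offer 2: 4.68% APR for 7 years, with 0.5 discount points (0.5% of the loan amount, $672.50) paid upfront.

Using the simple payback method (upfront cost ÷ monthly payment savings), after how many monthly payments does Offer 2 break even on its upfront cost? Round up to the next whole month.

11 months

Offer 1: monthly rate = 5.68%/12 = 0.0047333; payment = 134,500 × 0.0047333 / (1 − (1+0.0047333)^−84) = $1,944.28.
Offer 2: at 4.68% the monthly rate is 0.0039000, so the payment is 134,500 × 0.0039000 / (1 − 1.0039000^−84) = $1,880.85.
Monthly savings = $1,944.28 − $1,880.85 = $63.43.
Break-even = $672.50 / $63.43 = 10.60 → 11 months.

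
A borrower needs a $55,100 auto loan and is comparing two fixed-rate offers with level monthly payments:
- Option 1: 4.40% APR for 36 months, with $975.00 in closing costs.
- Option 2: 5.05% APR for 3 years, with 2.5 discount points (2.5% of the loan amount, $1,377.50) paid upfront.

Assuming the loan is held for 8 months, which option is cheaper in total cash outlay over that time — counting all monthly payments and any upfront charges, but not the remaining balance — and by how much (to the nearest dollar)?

Option 1: monthly rate = 4.4%/12 = 0.0036667; payment = 55,100 × 0.0036667 / (1 − (1+0.0036667)^−36) = $1,636.59.
Option 2: monthly rate = 5.05%/12 = 0.0042083; payment = 55,100 × 0.0042083 / (1 − (1+0.0042083)^−36) = $1,652.63.
Over 8 months: Option 1 costs 8 × $1,636.59 + $975.00 = $14,067.72; Option 2 costs 8 × $1,652.63 + $1,377.50 = $14,598.54.
Option 1 is cheaper by $14,598.54 − $14,067.72 = $530.82.

Option 1 by $531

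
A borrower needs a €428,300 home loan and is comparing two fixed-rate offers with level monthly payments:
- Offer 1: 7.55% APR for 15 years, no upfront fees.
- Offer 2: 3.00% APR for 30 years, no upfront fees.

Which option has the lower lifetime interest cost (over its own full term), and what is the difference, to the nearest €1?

Offer 1: monthly rate = 7.55%/12 = 0.0062917; payment = 428,300 × 0.0062917 / (1 − (1+0.0062917)^−180) = €3,982.57.
Total interest on Offer 1 = 180 × €3,982.57 − €428,300 = €288,562.60.
Offer 2: monthly rate = 3%/12 = 0.0025000; payment = 428,300 × 0.0025000 / (1 − (1+0.0025000)^−360) = €1,805.73.
Total interest on Offer 2 = 360 × €1,805.73 − €428,300 = €221,762.80.
Offer 2 is lower by €66,799.80.

Offer 2 by €66,800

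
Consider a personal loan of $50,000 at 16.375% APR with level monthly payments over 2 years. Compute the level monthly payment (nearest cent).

$2,457.12

At 16.375% the monthly rate is 0.0136458, so the payment is 50,000 × 0.0136458 / (1 − 1.0136458^−24) = $2,457.12.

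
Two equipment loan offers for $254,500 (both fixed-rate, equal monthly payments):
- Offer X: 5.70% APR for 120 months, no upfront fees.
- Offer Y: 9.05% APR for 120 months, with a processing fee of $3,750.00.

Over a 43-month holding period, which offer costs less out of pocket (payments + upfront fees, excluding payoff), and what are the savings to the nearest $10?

Offer X by $22,820

Offer X: at 5.70% the monthly rate is 0.0047500, so the payment is 254,500 × 0.0047500 / (1 − 1.0047500^−120) = $2,787.28.
Offer Y: monthly rate = 9.05%/12 = 0.0075417; payment = 254,500 × 0.0075417 / (1 − (1+0.0075417)^−120) = $3,230.79.
Over 43 months: Offer X costs 43 × $2,787.28 = $119,853.04; Offer Y costs 43 × $3,230.79 + $3,750.00 = $142,673.97.
Offer X is cheaper by $142,673.97 − $119,853.04 = $22,820.93.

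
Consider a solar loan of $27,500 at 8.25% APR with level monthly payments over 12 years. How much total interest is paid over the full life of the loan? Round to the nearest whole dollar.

$15,910

At 8.25% the monthly rate is 0.0068750, so the payment is 27,500 × 0.0068750 / (1 − 1.0068750^−144) = $301.46.
Total paid = 144 × $301.46 = $43,410.24; interest = $43,410.24 − $27,500 = $15,910.24.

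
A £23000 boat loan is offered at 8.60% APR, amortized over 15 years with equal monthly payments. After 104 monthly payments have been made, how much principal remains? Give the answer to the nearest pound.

£13,316

With monthly rate i = 8.6%/12 = 0.0071667, the balance after k of n payments is P · [(1+i)^n − (1+i)^k] / [(1+i)^n − 1].
(1+0.0071667)^180 = 3.61611219 and (1+0.0071667)^104 = 2.10155017, so the balance is 23,000 × (3.61611219 − 2.10155017) / (3.61611219 − 1) = £13,315.53.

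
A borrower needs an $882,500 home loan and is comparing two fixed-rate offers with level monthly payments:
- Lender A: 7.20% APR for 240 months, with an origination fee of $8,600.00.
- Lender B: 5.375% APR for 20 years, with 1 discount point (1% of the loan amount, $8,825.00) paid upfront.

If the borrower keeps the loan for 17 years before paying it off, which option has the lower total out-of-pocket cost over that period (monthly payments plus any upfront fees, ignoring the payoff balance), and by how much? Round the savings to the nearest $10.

Lender B by $191,510

Lender A: monthly rate = 7.2%/12 = 0.0060000; payment = 882,500 × 0.0060000 / (1 − (1+0.0060000)^−240) = $6,948.36.
Lender B: at 5.375% the monthly rate is 0.0044792, so the payment is 882,500 × 0.0044792 / (1 − 1.0044792^−240) = $6,008.47.
Over 204 months: Lender A costs 204 × $6,948.36 + $8,600.00 = $1,426,065.44; Lender B costs 204 × $6,008.47 + $8,825.00 = $1,234,552.88.
Lender B is cheaper by $1,426,065.44 − $1,234,552.88 = $191,512.56.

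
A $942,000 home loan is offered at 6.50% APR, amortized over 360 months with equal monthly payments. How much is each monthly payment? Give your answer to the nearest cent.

$5,954.08

Monthly rate = 6.5%/12 = 0.0054167; payment = 942,000 × 0.0054167 / (1 − (1+0.0054167)^−360) = $5,954.08.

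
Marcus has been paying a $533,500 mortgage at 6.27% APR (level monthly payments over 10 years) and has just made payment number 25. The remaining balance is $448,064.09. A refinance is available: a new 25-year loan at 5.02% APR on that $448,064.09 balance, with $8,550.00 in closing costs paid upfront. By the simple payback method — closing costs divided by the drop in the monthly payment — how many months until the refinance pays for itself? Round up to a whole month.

Current payment = 533,500 × 6.27%/12 / (1 − (1+0.0052250)^−120) = $5,995.54.
Refinanced payment = 448,064.09 × 0.0041833 / (1 − (1+0.0041833)^−300) = $2,624.56.
Monthly savings = $5,995.54 − $2,624.56 = $3,370.98.
Break-even = $8,550.00 / $3,370.98 = 2.54 → 3 months.

3 months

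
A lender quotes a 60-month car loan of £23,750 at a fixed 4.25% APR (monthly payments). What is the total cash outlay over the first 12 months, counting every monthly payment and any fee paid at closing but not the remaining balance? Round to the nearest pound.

£5,281

At 4.25% the monthly rate is 0.0035417, so the payment is 23,750 × 0.0035417 / (1 − 1.0035417^−60) = £440.08.
Total outlay = 12 × £440.08 = £5,280.96.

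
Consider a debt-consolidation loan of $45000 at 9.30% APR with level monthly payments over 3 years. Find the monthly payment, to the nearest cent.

$1,437.28

Monthly rate = 9.3%/12 = 0.0077500; payment = 45,000 × 0.0077500 / (1 − (1+0.0077500)^−36) = $1,437.28.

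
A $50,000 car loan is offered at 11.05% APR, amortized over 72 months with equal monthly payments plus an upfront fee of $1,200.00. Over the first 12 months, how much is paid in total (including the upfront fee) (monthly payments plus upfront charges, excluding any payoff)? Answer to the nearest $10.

At 11.05% the monthly rate is 0.0092083, so the payment is 50,000 × 0.0092083 / (1 − 1.0092083^−72) = $952.98.
Total outlay = 12 × $952.98 + $1,200.00 = $12,635.76.

$12,640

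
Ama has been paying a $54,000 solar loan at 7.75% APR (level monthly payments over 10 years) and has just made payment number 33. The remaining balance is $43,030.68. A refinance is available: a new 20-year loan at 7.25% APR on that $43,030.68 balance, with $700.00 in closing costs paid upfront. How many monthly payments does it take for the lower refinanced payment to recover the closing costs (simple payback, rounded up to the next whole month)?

3 months

Current payment = 54,000 × 7.75%/12 / (1 − (1+0.0064583)^−120) = $648.06.
Refinanced payment = 43,030.68 × 0.0060417 / (1 − (1+0.0060417)^−240) = $340.10.
Monthly savings = $648.06 − $340.10 = $307.96.
Break-even = $700.00 / $307.96 = 2.27 → 3 months.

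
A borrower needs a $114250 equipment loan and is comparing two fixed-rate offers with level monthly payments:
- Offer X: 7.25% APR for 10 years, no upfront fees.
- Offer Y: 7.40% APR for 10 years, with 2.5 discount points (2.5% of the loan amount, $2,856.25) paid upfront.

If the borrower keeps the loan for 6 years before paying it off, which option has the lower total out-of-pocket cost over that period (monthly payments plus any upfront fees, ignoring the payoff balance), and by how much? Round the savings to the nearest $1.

Offer X by $3,497

Offer X: monthly rate = 7.25%/12 = 0.0060417; payment = 114,250 × 0.0060417 / (1 − (1+0.0060417)^−120) = $1,341.31.
Offer Y: at 7.40% the monthly rate is 0.0061667, so the payment is 114,250 × 0.0061667 / (1 − 1.0061667^−120) = $1,350.21.
Over 72 months: Offer X costs 72 × $1,341.31 = $96,574.32; Offer Y costs 72 × $1,350.21 + $2,856.25 = $100,071.37.
Offer X is cheaper by $100,071.37 − $96,574.32 = $3,497.05.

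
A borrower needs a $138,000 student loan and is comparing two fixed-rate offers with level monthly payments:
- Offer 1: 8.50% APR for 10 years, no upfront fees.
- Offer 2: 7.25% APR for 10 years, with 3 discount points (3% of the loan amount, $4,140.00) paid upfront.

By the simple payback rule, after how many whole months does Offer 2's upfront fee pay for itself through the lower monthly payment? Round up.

46 months

Offer 1: monthly rate = 8.5%/12 = 0.0070833; payment = 138,000 × 0.0070833 / (1 − (1+0.0070833)^−120) = $1,711.00.
Offer 2: monthly rate = 7.25%/12 = 0.0060417; payment = 138,000 × 0.0060417 / (1 − (1+0.0060417)^−120) = $1,620.13.
Monthly savings = $1,711.00 − $1,620.13 = $90.87.
Break-even = $4,140.00 / $90.87 = 45.56 → 46 months.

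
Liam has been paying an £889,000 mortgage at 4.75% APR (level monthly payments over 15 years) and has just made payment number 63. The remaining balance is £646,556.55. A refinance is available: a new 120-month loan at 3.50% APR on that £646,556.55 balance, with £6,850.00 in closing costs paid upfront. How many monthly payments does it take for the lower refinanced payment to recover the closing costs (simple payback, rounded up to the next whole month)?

14 months

Current payment = 889,000 × 4.75%/12 / (1 − (1+0.0039583)^−180) = £6,914.93.
Refinanced payment = 646,556.55 × 0.0029167 / (1 − (1+0.0029167)^−120) = £6,393.53.
Monthly savings = £6,914.93 − £6,393.53 = £521.40.
Break-even = £6,850.00 / £521.40 = 13.14 → 14 months.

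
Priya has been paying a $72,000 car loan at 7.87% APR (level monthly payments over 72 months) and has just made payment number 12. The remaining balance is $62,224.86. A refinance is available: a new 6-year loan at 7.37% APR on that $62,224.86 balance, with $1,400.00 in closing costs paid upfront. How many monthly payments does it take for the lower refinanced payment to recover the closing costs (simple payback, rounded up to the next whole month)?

8 months

Current payment = 72,000 × 7.87%/12 / (1 − (1+0.0065583)^−72) = $1,257.83.
Refinanced payment = 62,224.86 × 0.0061417 / (1 − (1+0.0061417)^−72) = $1,071.96.
Monthly savings = $1,257.83 − $1,071.96 = $185.87.
Break-even = $1,400.00 / $185.87 = 7.53 → 8 months.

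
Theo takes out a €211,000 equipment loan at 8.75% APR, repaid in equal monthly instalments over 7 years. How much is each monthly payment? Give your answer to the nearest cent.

Monthly rate = 8.75%/12 = 0.0072917; payment = 211,000 × 0.0072917 / (1 − (1+0.0072917)^−84) = €3,368.09.

€3,368.09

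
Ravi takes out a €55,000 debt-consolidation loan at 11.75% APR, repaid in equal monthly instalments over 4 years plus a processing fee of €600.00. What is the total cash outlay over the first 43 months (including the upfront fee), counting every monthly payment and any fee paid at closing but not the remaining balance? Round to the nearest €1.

At 11.75% the monthly rate is 0.0097917, so the payment is 55,000 × 0.0097917 / (1 − 1.0097917^−48) = €1,441.62.
Total outlay = 43 × €1,441.62 + €600.00 = €62,589.66.

€62,590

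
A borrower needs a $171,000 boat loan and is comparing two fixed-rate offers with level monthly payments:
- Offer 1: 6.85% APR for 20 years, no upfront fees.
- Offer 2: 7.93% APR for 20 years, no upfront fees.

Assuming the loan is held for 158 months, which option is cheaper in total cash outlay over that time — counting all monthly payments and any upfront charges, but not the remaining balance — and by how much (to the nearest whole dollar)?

Offer 1: at 6.85% the monthly rate is 0.0057083, so the payment is 171,000 × 0.0057083 / (1 − 1.0057083^−240) = $1,310.41.
Offer 2: monthly rate = 7.93%/12 = 0.0066083; payment = 171,000 × 0.0066083 / (1 − (1+0.0066083)^−240) = $1,422.87.
Over 158 months: Offer 1 costs 158 × $1,310.41 = $207,044.78; Offer 2 costs 158 × $1,422.87 = $224,813.46.
Offer 1 is cheaper by $224,813.46 − $207,044.78 = $17,768.68.

Offer 1 by $17,769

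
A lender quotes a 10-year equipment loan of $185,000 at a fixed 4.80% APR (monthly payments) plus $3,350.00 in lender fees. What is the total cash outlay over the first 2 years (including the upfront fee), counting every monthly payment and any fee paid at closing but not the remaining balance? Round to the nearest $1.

At 4.80% the monthly rate is 0.0040000, so the payment is 185,000 × 0.0040000 / (1 − 1.0040000^−120) = $1,944.18.
Total outlay = 24 × $1,944.18 + $3,350.00 = $50,010.32.

$50,010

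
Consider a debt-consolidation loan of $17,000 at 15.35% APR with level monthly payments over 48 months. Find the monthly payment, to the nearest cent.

At 15.35% the monthly rate is 0.0127917, so the payment is 17,000 × 0.0127917 / (1 − 1.0127917^−48) = $476.14.

$476.14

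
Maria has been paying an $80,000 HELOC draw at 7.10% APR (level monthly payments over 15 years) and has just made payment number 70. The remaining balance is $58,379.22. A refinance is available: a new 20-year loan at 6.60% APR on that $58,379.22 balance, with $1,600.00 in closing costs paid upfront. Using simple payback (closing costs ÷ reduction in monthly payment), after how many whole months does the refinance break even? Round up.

6 months

Current payment = 80,000 × 7.1%/12 / (1 − (1+0.0059167)^−180) = $723.54.
Refinanced payment = 58,379.22 × 0.0055000 / (1 − (1+0.0055000)^−240) = $438.70.
Monthly savings = $723.54 − $438.70 = $284.84.
Break-even = $1,600.00 / $284.84 = 5.62 → 6 months.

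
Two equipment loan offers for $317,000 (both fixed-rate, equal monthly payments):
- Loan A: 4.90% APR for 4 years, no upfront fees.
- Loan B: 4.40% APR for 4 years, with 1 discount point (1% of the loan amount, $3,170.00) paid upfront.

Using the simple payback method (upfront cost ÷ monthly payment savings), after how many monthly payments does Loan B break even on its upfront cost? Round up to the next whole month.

Loan A: monthly rate = 4.9%/12 = 0.0040833; payment = 317,000 × 0.0040833 / (1 − (1+0.0040833)^−48) = $7,285.93.
Loan B: at 4.40% the monthly rate is 0.0036667, so the payment is 317,000 × 0.0036667 / (1 − 1.0036667^−48) = $7,214.44.
Monthly savings = $7,285.93 − $7,214.44 = $71.49.
Break-even = $3,170.00 / $71.49 = 44.34 → 45 months.

45 months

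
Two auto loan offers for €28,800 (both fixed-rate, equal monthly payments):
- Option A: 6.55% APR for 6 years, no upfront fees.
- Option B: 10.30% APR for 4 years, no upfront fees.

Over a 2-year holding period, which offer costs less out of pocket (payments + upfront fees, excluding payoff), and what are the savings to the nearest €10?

Option A by €5,990

Option A: monthly rate = 6.55%/12 = 0.0054583; payment = 28,800 × 0.0054583 / (1 − (1+0.0054583)^−72) = €484.81.
Option B: monthly rate = 10.3%/12 = 0.0085833; payment = 28,800 × 0.0085833 / (1 − (1+0.0085833)^−48) = €734.60.
Over 24 months: Option A costs 24 × €484.81 = €11,635.44; Option B costs 24 × €734.60 = €17,630.40.
Option A is cheaper by €17,630.40 − €11,635.44 = €5,994.96.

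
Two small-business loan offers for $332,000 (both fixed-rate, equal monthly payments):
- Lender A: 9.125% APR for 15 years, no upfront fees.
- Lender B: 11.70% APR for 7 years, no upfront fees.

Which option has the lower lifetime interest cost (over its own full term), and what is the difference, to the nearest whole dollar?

Lender B by $122,741

Lender A: at 9.125% the monthly rate is 0.0076042, so the payment is 332,000 × 0.0076042 / (1 − 1.0076042^−180) = $3,392.10.
Total interest on Lender A = 180 × $3,392.10 − $332,000 = $278,578.00.
Lender B: at 11.70% the monthly rate is 0.0097500, so the payment is 332,000 × 0.0097500 / (1 − 1.0097500^−84) = $5,807.58.
Total interest on Lender B = 84 × $5,807.58 − $332,000 = $155,836.72.
Lender B is lower by $122,741.28.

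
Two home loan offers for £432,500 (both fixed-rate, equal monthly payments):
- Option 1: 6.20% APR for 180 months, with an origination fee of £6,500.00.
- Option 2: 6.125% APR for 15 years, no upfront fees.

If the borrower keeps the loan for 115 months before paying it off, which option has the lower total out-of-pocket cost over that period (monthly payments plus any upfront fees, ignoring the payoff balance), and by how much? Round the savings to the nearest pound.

Option 1: monthly rate = 6.2%/12 = 0.0051667; payment = 432,500 × 0.0051667 / (1 − (1+0.0051667)^−180) = £3,696.58.
Option 2: monthly rate = 6.125%/12 = 0.0051042; payment = 432,500 × 0.0051042 / (1 − (1+0.0051042)^−180) = £3,678.95.
Over 115 months: Option 1 costs 115 × £3,696.58 + £6,500.00 = £431,606.70; Option 2 costs 115 × £3,678.95 = £423,079.25.
Option 2 is cheaper by £431,606.70 − £423,079.25 = £8,527.45.

Option 2 by £8,527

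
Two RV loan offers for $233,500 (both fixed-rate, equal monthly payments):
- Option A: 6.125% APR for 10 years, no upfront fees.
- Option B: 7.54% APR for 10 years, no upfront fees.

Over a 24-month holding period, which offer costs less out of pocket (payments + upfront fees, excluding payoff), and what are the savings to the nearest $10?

Option A by $4,070

Option A: at 6.125% the monthly rate is 0.0051042, so the payment is 233,500 × 0.0051042 / (1 − 1.0051042^−120) = $2,607.01.
Option B: monthly rate = 7.54%/12 = 0.0062833; payment = 233,500 × 0.0062833 / (1 − (1+0.0062833)^−120) = $2,776.56.
Over 24 months: Option A costs 24 × $2,607.01 = $62,568.24; Option B costs 24 × $2,776.56 = $66,637.44.
Option A is cheaper by $66,637.44 − $62,568.24 = $4,069.20.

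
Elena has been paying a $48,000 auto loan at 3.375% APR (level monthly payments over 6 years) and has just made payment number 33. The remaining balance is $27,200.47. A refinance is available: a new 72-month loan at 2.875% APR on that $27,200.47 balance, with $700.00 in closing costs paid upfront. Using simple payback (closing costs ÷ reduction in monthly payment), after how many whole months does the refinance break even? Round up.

3 months

Current payment = 48,000 × 3.375%/12 / (1 − (1+0.0028125)^−72) = $737.38.
Refinanced payment = 27,200.47 × 0.0023958 / (1 − (1+0.0023958)^−72) = $411.76.
Monthly savings = $737.38 − $411.76 = $325.62.
Break-even = $700.00 / $325.62 = 2.15 → 3 months.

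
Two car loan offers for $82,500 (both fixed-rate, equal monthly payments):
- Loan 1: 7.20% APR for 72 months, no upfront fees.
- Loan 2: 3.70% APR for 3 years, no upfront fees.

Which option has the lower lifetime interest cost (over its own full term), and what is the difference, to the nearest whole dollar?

Loan 1: at 7.20% the monthly rate is 0.0060000, so the payment is 82,500 × 0.0060000 / (1 − 1.0060000^−72) = $1,414.48.
Total interest on Loan 1 = 72 × $1,414.48 − $82,500 = $19,342.56.
Loan 2: at 3.70% the monthly rate is 0.0030833, so the payment is 82,500 × 0.0030833 / (1 − 1.0030833^−36) = $2,424.73.
Total interest on Loan 2 = 36 × $2,424.73 − $82,500 = $4,790.28.
Loan 2 is lower by $14,552.28.

Loan 2 by $14,552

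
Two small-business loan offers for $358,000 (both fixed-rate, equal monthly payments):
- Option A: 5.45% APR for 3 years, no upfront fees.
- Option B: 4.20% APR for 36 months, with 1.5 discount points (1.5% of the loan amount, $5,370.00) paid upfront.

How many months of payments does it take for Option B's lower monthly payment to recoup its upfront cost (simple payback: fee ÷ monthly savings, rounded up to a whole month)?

27 months

Option A: monthly rate = 5.45%/12 = 0.0045417; payment = 358,000 × 0.0045417 / (1 − (1+0.0045417)^−36) = $10,802.06.
Option B: at 4.20% the monthly rate is 0.0035000, so the payment is 358,000 × 0.0035000 / (1 − 1.0035000^−36) = $10,601.47.
Monthly savings = $10,802.06 − $10,601.47 = $200.59.
Break-even = $5,370.00 / $200.59 = 26.77 → 27 months.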